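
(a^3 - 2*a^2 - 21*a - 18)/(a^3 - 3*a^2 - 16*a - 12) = (a + 3)/(a + 2)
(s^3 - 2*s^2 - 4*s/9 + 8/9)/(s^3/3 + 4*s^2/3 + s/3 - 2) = (9*s^3 - 18*s^2 - 4*s + 8)/(3*(s^3 + 4*s^2 + s - 6))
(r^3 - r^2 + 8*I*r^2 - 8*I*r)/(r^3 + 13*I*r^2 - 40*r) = (r - 1)/(r + 5*I)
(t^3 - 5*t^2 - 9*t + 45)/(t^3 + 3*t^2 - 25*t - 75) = (t - 3)/(t + 5)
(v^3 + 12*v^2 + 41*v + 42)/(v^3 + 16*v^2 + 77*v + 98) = (v + 3)/(v + 7)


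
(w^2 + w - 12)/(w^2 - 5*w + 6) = (w + 4)/(w - 2)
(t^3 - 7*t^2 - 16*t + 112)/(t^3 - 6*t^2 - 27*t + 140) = (t + 4)/(t + 5)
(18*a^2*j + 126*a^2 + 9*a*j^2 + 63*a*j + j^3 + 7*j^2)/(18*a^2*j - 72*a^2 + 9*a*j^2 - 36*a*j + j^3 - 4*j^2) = (j + 7)/(j - 4)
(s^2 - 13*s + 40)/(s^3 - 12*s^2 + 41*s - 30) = (s - 8)/(s^2 - 7*s + 6)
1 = 1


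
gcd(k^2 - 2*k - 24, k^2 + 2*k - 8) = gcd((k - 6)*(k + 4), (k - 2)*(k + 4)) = k + 4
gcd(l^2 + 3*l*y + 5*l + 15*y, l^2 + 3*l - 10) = l + 5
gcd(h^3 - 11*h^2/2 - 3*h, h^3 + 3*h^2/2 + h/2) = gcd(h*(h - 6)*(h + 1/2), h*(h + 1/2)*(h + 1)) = h^2 + h/2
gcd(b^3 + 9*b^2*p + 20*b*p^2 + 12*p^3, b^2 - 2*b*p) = 1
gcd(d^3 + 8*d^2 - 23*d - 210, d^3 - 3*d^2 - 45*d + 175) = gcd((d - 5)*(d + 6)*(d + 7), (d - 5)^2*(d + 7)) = d^2 + 2*d - 35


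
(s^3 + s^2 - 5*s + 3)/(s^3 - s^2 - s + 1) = (s + 3)/(s + 1)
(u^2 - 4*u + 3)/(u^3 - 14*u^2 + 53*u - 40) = (u - 3)/(u^2 - 13*u + 40)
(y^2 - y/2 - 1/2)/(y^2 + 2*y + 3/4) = 2*(y - 1)/(2*y + 3)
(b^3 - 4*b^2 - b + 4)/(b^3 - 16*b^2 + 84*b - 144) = (b^2 - 1)/(b^2 - 12*b + 36)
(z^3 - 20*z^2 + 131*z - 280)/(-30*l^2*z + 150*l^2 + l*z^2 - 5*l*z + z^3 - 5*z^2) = (z^2 - 15*z + 56)/(-30*l^2 + l*z + z^2)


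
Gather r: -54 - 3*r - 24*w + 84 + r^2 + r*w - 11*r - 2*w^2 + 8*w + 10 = r^2 + r*(w - 14) - 2*w^2 - 16*w + 40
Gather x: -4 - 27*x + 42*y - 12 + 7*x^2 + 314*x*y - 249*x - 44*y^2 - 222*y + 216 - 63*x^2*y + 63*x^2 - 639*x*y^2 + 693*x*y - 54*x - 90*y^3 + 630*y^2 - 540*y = x^2*(70 - 63*y) + x*(-639*y^2 + 1007*y - 330) - 90*y^3 + 586*y^2 - 720*y + 200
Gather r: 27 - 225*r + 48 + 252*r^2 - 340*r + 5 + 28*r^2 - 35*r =280*r^2 - 600*r + 80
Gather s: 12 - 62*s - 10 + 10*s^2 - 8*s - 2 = 10*s^2 - 70*s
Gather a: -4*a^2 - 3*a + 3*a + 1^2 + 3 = 4 - 4*a^2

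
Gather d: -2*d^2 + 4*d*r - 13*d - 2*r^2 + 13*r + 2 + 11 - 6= -2*d^2 + d*(4*r - 13) - 2*r^2 + 13*r + 7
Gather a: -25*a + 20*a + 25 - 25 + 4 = 4 - 5*a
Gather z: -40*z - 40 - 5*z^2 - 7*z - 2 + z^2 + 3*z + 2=-4*z^2 - 44*z - 40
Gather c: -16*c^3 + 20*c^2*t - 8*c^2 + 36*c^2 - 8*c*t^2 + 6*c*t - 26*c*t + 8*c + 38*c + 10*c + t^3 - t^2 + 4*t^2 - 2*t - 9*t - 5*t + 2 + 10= -16*c^3 + c^2*(20*t + 28) + c*(-8*t^2 - 20*t + 56) + t^3 + 3*t^2 - 16*t + 12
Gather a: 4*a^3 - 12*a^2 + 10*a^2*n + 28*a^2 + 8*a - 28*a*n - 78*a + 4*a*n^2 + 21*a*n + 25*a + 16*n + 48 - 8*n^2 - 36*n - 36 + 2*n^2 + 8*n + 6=4*a^3 + a^2*(10*n + 16) + a*(4*n^2 - 7*n - 45) - 6*n^2 - 12*n + 18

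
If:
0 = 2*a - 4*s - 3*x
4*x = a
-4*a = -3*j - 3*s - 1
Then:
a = 4*x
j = 49*x/12 - 1/3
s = 5*x/4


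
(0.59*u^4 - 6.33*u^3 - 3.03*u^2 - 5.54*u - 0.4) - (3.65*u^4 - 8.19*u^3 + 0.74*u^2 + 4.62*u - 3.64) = -3.06*u^4 + 1.86*u^3 - 3.77*u^2 - 10.16*u + 3.24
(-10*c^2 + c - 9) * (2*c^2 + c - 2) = -20*c^4 - 8*c^3 + 3*c^2 - 11*c + 18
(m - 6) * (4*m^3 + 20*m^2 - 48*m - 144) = 4*m^4 - 4*m^3 - 168*m^2 + 144*m + 864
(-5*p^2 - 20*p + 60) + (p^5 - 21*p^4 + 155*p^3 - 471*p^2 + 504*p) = p^5 - 21*p^4 + 155*p^3 - 476*p^2 + 484*p + 60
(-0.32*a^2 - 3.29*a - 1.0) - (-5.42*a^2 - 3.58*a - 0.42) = 5.1*a^2 + 0.29*a - 0.58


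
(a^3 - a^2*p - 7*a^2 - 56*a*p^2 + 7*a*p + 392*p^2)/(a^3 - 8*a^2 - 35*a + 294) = (a^2 - a*p - 56*p^2)/(a^2 - a - 42)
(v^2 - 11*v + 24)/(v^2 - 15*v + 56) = (v - 3)/(v - 7)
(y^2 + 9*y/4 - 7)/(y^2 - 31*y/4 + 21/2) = (y + 4)/(y - 6)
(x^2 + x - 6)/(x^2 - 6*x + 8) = (x + 3)/(x - 4)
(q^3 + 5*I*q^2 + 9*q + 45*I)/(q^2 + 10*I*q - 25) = (q^2 + 9)/(q + 5*I)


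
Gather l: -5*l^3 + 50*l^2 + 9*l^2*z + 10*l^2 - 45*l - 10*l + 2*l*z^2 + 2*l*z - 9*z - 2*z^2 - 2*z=-5*l^3 + l^2*(9*z + 60) + l*(2*z^2 + 2*z - 55) - 2*z^2 - 11*z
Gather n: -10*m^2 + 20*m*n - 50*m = -10*m^2 + 20*m*n - 50*m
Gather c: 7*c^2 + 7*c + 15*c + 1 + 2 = 7*c^2 + 22*c + 3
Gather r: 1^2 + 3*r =3*r + 1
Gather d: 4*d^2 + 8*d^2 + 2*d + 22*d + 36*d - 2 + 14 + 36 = 12*d^2 + 60*d + 48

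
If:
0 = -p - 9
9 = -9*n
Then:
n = -1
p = -9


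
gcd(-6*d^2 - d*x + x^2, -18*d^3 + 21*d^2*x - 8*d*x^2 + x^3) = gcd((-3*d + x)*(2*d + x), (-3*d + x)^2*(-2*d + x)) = -3*d + x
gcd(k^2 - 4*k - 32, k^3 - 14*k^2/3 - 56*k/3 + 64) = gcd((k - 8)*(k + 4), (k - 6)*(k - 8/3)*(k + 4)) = k + 4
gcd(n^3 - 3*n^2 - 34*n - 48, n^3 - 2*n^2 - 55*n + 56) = n - 8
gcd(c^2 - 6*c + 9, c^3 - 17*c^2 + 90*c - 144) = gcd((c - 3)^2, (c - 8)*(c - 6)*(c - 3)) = c - 3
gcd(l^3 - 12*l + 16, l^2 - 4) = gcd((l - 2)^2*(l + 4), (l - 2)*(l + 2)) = l - 2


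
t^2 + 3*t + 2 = (t + 1)*(t + 2)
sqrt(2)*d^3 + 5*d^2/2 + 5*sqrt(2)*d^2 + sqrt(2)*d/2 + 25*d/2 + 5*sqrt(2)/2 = (d + 5)*(d + sqrt(2))*(sqrt(2)*d + 1/2)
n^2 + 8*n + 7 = (n + 1)*(n + 7)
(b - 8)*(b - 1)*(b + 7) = b^3 - 2*b^2 - 55*b + 56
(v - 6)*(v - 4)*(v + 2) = v^3 - 8*v^2 + 4*v + 48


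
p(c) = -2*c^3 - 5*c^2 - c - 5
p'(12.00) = -985.00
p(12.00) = -4193.00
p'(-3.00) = -25.00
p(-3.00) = 7.00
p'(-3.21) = -30.72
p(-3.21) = 12.84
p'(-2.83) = -20.75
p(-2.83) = 3.12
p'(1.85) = -40.04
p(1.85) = -36.63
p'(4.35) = -158.04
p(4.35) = -268.59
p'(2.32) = -56.49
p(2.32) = -59.21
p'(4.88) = -192.69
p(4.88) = -361.38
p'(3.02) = -85.92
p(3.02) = -108.71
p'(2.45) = -61.52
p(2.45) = -66.87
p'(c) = -6*c^2 - 10*c - 1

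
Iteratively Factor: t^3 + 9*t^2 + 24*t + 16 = (t + 4)*(t^2 + 5*t + 4) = (t + 4)^2*(t + 1)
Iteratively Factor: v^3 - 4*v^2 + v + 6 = (v - 3)*(v^2 - v - 2) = (v - 3)*(v - 2)*(v + 1)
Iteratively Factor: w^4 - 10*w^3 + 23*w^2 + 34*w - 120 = (w - 5)*(w^3 - 5*w^2 - 2*w + 24) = (w - 5)*(w - 3)*(w^2 - 2*w - 8) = (w - 5)*(w - 4)*(w - 3)*(w + 2)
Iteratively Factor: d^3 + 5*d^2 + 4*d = (d + 1)*(d^2 + 4*d) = (d + 1)*(d + 4)*(d)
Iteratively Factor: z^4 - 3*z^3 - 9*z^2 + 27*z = (z + 3)*(z^3 - 6*z^2 + 9*z) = z*(z + 3)*(z^2 - 6*z + 9) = z*(z - 3)*(z + 3)*(z - 3)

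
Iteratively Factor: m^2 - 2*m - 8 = (m + 2)*(m - 4)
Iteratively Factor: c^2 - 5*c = (c - 5)*(c)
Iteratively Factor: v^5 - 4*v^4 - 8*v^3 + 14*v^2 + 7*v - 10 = (v - 5)*(v^4 + v^3 - 3*v^2 - v + 2) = (v - 5)*(v + 2)*(v^3 - v^2 - v + 1) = (v - 5)*(v - 1)*(v + 2)*(v^2 - 1) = (v - 5)*(v - 1)*(v + 1)*(v + 2)*(v - 1)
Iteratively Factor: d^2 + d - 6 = (d - 2)*(d + 3)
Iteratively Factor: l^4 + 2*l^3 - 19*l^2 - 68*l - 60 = (l + 3)*(l^3 - l^2 - 16*l - 20) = (l - 5)*(l + 3)*(l^2 + 4*l + 4) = (l - 5)*(l + 2)*(l + 3)*(l + 2)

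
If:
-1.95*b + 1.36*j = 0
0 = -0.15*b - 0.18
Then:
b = -1.20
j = -1.72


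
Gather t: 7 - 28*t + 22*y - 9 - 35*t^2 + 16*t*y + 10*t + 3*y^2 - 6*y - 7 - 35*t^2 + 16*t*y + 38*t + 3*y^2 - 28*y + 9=-70*t^2 + t*(32*y + 20) + 6*y^2 - 12*y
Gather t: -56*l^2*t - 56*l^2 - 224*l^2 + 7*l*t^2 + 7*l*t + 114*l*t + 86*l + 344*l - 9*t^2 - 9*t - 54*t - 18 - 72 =-280*l^2 + 430*l + t^2*(7*l - 9) + t*(-56*l^2 + 121*l - 63) - 90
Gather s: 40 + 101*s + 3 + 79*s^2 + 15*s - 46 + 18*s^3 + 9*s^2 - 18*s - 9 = 18*s^3 + 88*s^2 + 98*s - 12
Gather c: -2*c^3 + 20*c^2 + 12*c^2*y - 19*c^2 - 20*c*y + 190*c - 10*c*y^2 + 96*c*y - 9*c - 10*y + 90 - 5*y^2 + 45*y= -2*c^3 + c^2*(12*y + 1) + c*(-10*y^2 + 76*y + 181) - 5*y^2 + 35*y + 90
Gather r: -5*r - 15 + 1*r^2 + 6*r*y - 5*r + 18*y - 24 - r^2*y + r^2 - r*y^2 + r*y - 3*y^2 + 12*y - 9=r^2*(2 - y) + r*(-y^2 + 7*y - 10) - 3*y^2 + 30*y - 48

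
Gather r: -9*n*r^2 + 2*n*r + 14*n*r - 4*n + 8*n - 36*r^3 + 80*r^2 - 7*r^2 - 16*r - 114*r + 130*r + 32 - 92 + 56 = 16*n*r + 4*n - 36*r^3 + r^2*(73 - 9*n) - 4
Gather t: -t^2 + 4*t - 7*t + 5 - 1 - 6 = -t^2 - 3*t - 2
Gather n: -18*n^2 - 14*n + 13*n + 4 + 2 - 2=-18*n^2 - n + 4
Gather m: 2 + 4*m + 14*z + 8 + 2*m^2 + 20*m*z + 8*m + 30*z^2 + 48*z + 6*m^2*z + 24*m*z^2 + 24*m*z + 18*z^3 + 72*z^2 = m^2*(6*z + 2) + m*(24*z^2 + 44*z + 12) + 18*z^3 + 102*z^2 + 62*z + 10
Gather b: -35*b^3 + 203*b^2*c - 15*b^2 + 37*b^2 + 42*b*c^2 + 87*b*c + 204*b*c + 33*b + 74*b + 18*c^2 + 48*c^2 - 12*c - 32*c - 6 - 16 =-35*b^3 + b^2*(203*c + 22) + b*(42*c^2 + 291*c + 107) + 66*c^2 - 44*c - 22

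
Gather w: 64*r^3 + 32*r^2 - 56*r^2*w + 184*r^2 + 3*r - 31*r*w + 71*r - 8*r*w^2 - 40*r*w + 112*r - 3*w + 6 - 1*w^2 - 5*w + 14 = 64*r^3 + 216*r^2 + 186*r + w^2*(-8*r - 1) + w*(-56*r^2 - 71*r - 8) + 20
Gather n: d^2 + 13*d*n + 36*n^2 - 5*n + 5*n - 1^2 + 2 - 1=d^2 + 13*d*n + 36*n^2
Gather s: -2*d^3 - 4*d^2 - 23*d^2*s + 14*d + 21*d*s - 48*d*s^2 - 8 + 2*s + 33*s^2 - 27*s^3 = -2*d^3 - 4*d^2 + 14*d - 27*s^3 + s^2*(33 - 48*d) + s*(-23*d^2 + 21*d + 2) - 8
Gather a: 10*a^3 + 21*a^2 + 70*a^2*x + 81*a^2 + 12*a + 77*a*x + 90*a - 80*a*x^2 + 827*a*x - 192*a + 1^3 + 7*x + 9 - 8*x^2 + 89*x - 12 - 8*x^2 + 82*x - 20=10*a^3 + a^2*(70*x + 102) + a*(-80*x^2 + 904*x - 90) - 16*x^2 + 178*x - 22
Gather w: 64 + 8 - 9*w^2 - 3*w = -9*w^2 - 3*w + 72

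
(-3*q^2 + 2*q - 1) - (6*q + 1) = -3*q^2 - 4*q - 2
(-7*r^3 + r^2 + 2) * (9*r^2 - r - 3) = -63*r^5 + 16*r^4 + 20*r^3 + 15*r^2 - 2*r - 6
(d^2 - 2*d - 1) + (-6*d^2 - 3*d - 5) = -5*d^2 - 5*d - 6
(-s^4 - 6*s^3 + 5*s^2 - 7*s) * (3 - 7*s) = 7*s^5 + 39*s^4 - 53*s^3 + 64*s^2 - 21*s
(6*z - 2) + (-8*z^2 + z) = -8*z^2 + 7*z - 2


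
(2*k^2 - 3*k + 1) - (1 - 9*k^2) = 11*k^2 - 3*k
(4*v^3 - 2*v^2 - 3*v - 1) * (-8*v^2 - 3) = -32*v^5 + 16*v^4 + 12*v^3 + 14*v^2 + 9*v + 3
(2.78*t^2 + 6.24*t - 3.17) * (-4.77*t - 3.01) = -13.2606*t^3 - 38.1326*t^2 - 3.6615*t + 9.5417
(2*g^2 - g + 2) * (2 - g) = -2*g^3 + 5*g^2 - 4*g + 4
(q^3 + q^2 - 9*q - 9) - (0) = q^3 + q^2 - 9*q - 9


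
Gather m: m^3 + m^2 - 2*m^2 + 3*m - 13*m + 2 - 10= m^3 - m^2 - 10*m - 8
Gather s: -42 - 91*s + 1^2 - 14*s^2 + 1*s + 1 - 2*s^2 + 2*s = -16*s^2 - 88*s - 40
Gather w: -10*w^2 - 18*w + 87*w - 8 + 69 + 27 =-10*w^2 + 69*w + 88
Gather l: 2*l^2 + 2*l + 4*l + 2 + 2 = 2*l^2 + 6*l + 4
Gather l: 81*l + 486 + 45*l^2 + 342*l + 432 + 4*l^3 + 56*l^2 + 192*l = 4*l^3 + 101*l^2 + 615*l + 918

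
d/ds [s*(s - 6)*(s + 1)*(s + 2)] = 4*s^3 - 9*s^2 - 32*s - 12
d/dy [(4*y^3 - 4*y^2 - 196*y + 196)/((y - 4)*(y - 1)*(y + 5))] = 4*(y^2 + 58*y + 49)/(y^4 + 2*y^3 - 39*y^2 - 40*y + 400)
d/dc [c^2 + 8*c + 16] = 2*c + 8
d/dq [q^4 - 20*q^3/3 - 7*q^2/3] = 2*q*(6*q^2 - 30*q - 7)/3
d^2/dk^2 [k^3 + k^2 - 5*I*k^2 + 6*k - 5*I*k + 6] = 6*k + 2 - 10*I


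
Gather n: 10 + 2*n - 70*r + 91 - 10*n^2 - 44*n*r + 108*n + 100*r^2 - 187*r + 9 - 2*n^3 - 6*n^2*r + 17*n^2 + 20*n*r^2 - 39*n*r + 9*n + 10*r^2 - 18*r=-2*n^3 + n^2*(7 - 6*r) + n*(20*r^2 - 83*r + 119) + 110*r^2 - 275*r + 110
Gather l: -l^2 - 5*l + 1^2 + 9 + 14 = -l^2 - 5*l + 24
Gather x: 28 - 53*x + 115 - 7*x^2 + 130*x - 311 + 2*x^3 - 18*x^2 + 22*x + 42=2*x^3 - 25*x^2 + 99*x - 126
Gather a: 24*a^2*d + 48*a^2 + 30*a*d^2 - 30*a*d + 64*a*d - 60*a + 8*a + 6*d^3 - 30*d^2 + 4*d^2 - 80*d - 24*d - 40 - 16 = a^2*(24*d + 48) + a*(30*d^2 + 34*d - 52) + 6*d^3 - 26*d^2 - 104*d - 56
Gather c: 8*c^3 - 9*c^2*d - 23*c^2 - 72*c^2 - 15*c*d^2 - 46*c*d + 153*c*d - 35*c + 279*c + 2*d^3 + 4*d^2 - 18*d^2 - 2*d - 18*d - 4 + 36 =8*c^3 + c^2*(-9*d - 95) + c*(-15*d^2 + 107*d + 244) + 2*d^3 - 14*d^2 - 20*d + 32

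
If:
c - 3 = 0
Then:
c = 3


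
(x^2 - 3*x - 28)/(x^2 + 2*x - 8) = (x - 7)/(x - 2)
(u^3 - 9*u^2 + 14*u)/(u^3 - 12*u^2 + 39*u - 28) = u*(u - 2)/(u^2 - 5*u + 4)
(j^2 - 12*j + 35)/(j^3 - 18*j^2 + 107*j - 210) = 1/(j - 6)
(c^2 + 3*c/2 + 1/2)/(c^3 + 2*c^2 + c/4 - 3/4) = 2*(2*c + 1)/(4*c^2 + 4*c - 3)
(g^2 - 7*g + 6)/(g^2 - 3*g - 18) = (g - 1)/(g + 3)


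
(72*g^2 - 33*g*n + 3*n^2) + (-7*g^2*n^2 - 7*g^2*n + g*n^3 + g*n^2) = -7*g^2*n^2 - 7*g^2*n + 72*g^2 + g*n^3 + g*n^2 - 33*g*n + 3*n^2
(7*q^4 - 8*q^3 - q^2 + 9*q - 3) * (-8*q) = -56*q^5 + 64*q^4 + 8*q^3 - 72*q^2 + 24*q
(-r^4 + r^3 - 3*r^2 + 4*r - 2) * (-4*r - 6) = 4*r^5 + 2*r^4 + 6*r^3 + 2*r^2 - 16*r + 12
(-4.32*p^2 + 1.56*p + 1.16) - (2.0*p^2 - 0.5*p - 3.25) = -6.32*p^2 + 2.06*p + 4.41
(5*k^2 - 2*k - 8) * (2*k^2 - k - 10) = 10*k^4 - 9*k^3 - 64*k^2 + 28*k + 80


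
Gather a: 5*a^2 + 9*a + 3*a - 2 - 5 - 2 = 5*a^2 + 12*a - 9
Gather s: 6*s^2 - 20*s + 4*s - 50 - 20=6*s^2 - 16*s - 70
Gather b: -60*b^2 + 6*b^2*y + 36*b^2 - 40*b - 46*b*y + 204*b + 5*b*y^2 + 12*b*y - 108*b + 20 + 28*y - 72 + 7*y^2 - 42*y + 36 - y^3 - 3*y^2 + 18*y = b^2*(6*y - 24) + b*(5*y^2 - 34*y + 56) - y^3 + 4*y^2 + 4*y - 16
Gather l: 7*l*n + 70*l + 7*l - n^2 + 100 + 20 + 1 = l*(7*n + 77) - n^2 + 121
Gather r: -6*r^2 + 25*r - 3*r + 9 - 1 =-6*r^2 + 22*r + 8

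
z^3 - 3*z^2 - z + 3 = (z - 3)*(z - 1)*(z + 1)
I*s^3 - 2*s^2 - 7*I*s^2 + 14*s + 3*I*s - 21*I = (s - 7)*(s + 3*I)*(I*s + 1)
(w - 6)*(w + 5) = w^2 - w - 30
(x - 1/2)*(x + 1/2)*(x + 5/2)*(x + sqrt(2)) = x^4 + sqrt(2)*x^3 + 5*x^3/2 - x^2/4 + 5*sqrt(2)*x^2/2 - 5*x/8 - sqrt(2)*x/4 - 5*sqrt(2)/8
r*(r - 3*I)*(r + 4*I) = r^3 + I*r^2 + 12*r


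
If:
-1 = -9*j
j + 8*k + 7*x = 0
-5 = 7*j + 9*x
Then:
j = 1/9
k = 355/648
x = -52/81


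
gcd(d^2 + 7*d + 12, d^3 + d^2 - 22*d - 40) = d + 4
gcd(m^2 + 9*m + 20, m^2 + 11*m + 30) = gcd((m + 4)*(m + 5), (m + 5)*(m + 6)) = m + 5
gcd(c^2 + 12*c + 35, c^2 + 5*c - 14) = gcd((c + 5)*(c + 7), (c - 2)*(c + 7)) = c + 7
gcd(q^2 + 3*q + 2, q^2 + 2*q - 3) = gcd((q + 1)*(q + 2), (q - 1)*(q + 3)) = 1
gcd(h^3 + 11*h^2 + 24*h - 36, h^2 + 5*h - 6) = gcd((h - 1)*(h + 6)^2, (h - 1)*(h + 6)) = h^2 + 5*h - 6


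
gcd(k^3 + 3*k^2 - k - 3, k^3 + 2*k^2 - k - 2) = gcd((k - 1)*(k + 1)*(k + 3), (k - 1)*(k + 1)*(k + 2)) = k^2 - 1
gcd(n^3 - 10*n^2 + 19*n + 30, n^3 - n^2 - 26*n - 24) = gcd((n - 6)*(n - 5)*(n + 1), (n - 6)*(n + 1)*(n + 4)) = n^2 - 5*n - 6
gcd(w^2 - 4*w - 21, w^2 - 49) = w - 7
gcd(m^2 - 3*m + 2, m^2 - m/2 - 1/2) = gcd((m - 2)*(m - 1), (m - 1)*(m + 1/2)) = m - 1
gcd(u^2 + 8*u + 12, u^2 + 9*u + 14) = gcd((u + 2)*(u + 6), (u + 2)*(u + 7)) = u + 2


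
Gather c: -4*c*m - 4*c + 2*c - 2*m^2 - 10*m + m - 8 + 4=c*(-4*m - 2) - 2*m^2 - 9*m - 4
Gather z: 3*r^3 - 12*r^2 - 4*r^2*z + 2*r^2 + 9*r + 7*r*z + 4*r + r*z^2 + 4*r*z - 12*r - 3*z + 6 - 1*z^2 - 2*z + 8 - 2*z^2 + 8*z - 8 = 3*r^3 - 10*r^2 + r + z^2*(r - 3) + z*(-4*r^2 + 11*r + 3) + 6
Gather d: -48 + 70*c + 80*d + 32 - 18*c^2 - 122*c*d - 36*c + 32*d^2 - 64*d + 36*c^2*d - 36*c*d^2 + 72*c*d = -18*c^2 + 34*c + d^2*(32 - 36*c) + d*(36*c^2 - 50*c + 16) - 16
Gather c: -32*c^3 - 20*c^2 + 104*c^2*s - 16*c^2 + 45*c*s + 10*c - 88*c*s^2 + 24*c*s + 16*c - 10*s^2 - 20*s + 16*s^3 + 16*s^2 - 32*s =-32*c^3 + c^2*(104*s - 36) + c*(-88*s^2 + 69*s + 26) + 16*s^3 + 6*s^2 - 52*s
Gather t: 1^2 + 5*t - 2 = 5*t - 1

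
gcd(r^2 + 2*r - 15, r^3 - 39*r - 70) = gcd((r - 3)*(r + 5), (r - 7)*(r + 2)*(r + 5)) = r + 5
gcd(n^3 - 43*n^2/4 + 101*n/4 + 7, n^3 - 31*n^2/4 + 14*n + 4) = n^2 - 15*n/4 - 1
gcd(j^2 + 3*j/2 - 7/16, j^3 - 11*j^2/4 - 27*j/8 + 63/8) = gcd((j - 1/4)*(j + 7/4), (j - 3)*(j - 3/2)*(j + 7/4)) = j + 7/4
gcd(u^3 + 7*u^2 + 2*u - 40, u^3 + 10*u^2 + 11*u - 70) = u^2 + 3*u - 10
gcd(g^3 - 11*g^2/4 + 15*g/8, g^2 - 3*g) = g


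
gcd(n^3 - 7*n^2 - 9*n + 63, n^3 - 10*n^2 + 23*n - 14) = n - 7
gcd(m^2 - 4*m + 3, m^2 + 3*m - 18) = m - 3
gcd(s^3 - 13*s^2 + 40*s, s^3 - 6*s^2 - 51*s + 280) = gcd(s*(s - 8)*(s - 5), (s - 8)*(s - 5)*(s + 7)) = s^2 - 13*s + 40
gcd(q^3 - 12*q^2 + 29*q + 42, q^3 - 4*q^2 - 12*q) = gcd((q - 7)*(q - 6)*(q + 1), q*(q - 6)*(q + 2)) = q - 6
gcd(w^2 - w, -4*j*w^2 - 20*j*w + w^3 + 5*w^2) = w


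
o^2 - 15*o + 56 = (o - 8)*(o - 7)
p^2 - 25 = (p - 5)*(p + 5)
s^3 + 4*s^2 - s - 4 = (s - 1)*(s + 1)*(s + 4)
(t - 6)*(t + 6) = t^2 - 36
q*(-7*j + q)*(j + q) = -7*j^2*q - 6*j*q^2 + q^3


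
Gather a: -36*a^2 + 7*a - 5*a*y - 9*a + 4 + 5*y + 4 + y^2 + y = -36*a^2 + a*(-5*y - 2) + y^2 + 6*y + 8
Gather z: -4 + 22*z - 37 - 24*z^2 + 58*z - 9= -24*z^2 + 80*z - 50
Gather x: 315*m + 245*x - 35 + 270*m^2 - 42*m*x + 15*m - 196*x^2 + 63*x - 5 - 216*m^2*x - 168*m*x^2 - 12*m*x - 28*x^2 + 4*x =270*m^2 + 330*m + x^2*(-168*m - 224) + x*(-216*m^2 - 54*m + 312) - 40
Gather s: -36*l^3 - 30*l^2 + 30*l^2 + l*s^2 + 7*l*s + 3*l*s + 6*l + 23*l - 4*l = -36*l^3 + l*s^2 + 10*l*s + 25*l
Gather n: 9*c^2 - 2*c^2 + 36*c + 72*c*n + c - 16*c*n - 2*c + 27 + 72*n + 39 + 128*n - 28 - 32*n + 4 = 7*c^2 + 35*c + n*(56*c + 168) + 42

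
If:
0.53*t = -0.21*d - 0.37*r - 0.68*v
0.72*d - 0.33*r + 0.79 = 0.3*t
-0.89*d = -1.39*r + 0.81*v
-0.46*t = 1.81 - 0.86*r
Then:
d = -2.33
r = 0.33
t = -3.32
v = 3.12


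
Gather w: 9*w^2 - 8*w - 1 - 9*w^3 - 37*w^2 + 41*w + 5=-9*w^3 - 28*w^2 + 33*w + 4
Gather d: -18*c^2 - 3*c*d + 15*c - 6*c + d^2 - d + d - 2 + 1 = -18*c^2 - 3*c*d + 9*c + d^2 - 1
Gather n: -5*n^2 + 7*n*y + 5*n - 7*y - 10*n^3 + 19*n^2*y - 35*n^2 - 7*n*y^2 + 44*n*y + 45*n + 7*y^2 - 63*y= -10*n^3 + n^2*(19*y - 40) + n*(-7*y^2 + 51*y + 50) + 7*y^2 - 70*y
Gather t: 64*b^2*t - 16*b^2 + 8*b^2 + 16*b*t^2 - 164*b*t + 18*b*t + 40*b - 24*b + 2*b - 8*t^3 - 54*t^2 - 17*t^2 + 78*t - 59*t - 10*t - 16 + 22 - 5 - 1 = -8*b^2 + 18*b - 8*t^3 + t^2*(16*b - 71) + t*(64*b^2 - 146*b + 9)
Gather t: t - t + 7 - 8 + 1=0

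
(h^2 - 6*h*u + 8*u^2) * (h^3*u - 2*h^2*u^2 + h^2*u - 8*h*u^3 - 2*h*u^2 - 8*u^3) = h^5*u - 8*h^4*u^2 + h^4*u + 12*h^3*u^3 - 8*h^3*u^2 + 32*h^2*u^4 + 12*h^2*u^3 - 64*h*u^5 + 32*h*u^4 - 64*u^5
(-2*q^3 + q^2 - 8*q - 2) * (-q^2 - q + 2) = 2*q^5 + q^4 + 3*q^3 + 12*q^2 - 14*q - 4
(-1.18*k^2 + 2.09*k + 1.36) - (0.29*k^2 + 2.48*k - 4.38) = -1.47*k^2 - 0.39*k + 5.74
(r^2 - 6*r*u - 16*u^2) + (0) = r^2 - 6*r*u - 16*u^2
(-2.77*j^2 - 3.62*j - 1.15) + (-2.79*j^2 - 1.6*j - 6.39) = -5.56*j^2 - 5.22*j - 7.54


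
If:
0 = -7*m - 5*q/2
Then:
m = -5*q/14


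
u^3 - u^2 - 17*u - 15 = (u - 5)*(u + 1)*(u + 3)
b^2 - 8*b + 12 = (b - 6)*(b - 2)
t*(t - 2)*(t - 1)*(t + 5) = t^4 + 2*t^3 - 13*t^2 + 10*t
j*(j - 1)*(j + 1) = j^3 - j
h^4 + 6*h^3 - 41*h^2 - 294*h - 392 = (h - 7)*(h + 2)*(h + 4)*(h + 7)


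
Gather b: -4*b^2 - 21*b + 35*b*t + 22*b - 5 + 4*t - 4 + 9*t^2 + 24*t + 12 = -4*b^2 + b*(35*t + 1) + 9*t^2 + 28*t + 3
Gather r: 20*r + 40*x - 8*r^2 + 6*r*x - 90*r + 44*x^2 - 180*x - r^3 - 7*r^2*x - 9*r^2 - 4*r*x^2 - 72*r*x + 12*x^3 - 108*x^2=-r^3 + r^2*(-7*x - 17) + r*(-4*x^2 - 66*x - 70) + 12*x^3 - 64*x^2 - 140*x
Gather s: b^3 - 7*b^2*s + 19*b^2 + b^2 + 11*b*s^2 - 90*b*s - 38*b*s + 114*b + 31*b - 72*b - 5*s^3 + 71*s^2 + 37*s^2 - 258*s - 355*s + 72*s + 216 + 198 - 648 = b^3 + 20*b^2 + 73*b - 5*s^3 + s^2*(11*b + 108) + s*(-7*b^2 - 128*b - 541) - 234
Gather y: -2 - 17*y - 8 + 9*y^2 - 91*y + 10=9*y^2 - 108*y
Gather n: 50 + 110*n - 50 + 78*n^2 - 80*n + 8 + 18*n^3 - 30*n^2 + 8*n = 18*n^3 + 48*n^2 + 38*n + 8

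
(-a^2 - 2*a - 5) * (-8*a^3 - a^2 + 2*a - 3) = 8*a^5 + 17*a^4 + 40*a^3 + 4*a^2 - 4*a + 15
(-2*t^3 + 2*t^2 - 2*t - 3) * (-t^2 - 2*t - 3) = 2*t^5 + 2*t^4 + 4*t^3 + t^2 + 12*t + 9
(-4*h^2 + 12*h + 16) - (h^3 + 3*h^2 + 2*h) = -h^3 - 7*h^2 + 10*h + 16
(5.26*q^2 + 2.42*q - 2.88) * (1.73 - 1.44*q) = -7.5744*q^3 + 5.615*q^2 + 8.3338*q - 4.9824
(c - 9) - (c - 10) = 1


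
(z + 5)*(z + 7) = z^2 + 12*z + 35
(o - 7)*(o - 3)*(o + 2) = o^3 - 8*o^2 + o + 42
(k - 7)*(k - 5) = k^2 - 12*k + 35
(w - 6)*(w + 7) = w^2 + w - 42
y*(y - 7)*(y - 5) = y^3 - 12*y^2 + 35*y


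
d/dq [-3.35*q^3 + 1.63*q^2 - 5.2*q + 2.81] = -10.05*q^2 + 3.26*q - 5.2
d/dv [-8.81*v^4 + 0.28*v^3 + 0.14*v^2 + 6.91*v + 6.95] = -35.24*v^3 + 0.84*v^2 + 0.28*v + 6.91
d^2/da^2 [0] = 0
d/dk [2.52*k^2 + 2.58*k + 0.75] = 5.04*k + 2.58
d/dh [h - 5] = 1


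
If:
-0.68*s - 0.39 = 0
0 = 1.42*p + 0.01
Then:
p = -0.01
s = -0.57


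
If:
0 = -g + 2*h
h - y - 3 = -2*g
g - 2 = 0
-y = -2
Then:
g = 2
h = 1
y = 2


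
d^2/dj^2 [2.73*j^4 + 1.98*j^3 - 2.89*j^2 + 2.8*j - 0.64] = 32.76*j^2 + 11.88*j - 5.78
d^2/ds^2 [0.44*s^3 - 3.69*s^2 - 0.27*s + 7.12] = 2.64*s - 7.38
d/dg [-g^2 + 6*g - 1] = 6 - 2*g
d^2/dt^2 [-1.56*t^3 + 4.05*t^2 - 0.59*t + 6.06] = 8.1 - 9.36*t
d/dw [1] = 0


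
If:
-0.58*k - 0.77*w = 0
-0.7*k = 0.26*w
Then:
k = 0.00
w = 0.00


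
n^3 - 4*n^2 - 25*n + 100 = (n - 5)*(n - 4)*(n + 5)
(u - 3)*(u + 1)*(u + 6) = u^3 + 4*u^2 - 15*u - 18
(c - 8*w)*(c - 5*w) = c^2 - 13*c*w + 40*w^2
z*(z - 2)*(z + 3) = z^3 + z^2 - 6*z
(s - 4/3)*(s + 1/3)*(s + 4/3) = s^3 + s^2/3 - 16*s/9 - 16/27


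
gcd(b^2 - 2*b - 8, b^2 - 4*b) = b - 4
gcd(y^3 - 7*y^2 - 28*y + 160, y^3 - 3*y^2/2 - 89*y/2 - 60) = y^2 - 3*y - 40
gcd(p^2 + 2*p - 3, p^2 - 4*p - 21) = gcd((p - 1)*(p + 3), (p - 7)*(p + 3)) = p + 3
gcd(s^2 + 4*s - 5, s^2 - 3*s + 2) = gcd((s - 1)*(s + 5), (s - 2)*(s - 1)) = s - 1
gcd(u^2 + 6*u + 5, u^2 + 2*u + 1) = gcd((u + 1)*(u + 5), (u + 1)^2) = u + 1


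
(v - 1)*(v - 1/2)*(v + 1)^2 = v^4 + v^3/2 - 3*v^2/2 - v/2 + 1/2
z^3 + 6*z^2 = z^2*(z + 6)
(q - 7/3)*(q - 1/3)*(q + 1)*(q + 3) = q^4 + 4*q^3/3 - 62*q^2/9 - 44*q/9 + 7/3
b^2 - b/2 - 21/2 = (b - 7/2)*(b + 3)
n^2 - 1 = (n - 1)*(n + 1)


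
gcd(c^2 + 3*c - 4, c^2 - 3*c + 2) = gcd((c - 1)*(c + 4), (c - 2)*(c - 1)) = c - 1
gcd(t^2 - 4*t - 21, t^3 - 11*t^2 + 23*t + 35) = t - 7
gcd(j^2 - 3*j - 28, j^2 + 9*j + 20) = j + 4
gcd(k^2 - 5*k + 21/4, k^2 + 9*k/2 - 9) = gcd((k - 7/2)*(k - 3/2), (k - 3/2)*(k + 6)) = k - 3/2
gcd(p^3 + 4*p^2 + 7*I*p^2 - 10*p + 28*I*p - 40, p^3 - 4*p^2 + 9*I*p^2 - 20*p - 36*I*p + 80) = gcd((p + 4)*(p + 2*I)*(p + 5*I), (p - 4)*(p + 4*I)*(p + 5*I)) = p + 5*I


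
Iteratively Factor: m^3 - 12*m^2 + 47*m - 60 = (m - 3)*(m^2 - 9*m + 20) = (m - 5)*(m - 3)*(m - 4)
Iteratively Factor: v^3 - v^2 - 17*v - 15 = (v + 3)*(v^2 - 4*v - 5) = (v + 1)*(v + 3)*(v - 5)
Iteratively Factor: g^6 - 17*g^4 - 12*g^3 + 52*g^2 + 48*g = (g - 2)*(g^5 + 2*g^4 - 13*g^3 - 38*g^2 - 24*g) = (g - 4)*(g - 2)*(g^4 + 6*g^3 + 11*g^2 + 6*g) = (g - 4)*(g - 2)*(g + 2)*(g^3 + 4*g^2 + 3*g) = (g - 4)*(g - 2)*(g + 2)*(g + 3)*(g^2 + g) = g*(g - 4)*(g - 2)*(g + 2)*(g + 3)*(g + 1)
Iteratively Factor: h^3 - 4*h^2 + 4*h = (h - 2)*(h^2 - 2*h) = h*(h - 2)*(h - 2)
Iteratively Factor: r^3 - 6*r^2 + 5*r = (r - 5)*(r^2 - r) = (r - 5)*(r - 1)*(r)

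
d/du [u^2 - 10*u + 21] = 2*u - 10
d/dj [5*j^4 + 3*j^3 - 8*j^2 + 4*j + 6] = 20*j^3 + 9*j^2 - 16*j + 4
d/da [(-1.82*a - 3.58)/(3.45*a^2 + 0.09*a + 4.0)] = (6.279*a^2 + 24.702*a - 6.9578)/(11.9025*a^4 + 0.621*a^3 + 27.6081*a^2 + 0.72*a + 16.0)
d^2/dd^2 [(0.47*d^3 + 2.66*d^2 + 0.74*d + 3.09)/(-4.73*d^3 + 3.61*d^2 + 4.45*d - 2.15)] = (-135.07461*d^6 - 158.692446*d^5 - 1032.35088*d^4 + 1232.028704*d^3 + 142.036026*d^2 - 156.78981*d - 209.09712)/(105.823817*d^9 - 242.298507*d^8 - 113.752716*d^7 + 553.169834*d^6 - 113.25243*d^5 - 401.92968*d^4 + 184.7042*d^3 + 77.66445*d^2 - 61.710375*d + 9.938375)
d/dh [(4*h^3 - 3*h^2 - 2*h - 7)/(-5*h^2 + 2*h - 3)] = 4*(-5*h^4 + 4*h^3 - 13*h^2 - 13*h + 5)/(25*h^4 - 20*h^3 + 34*h^2 - 12*h + 9)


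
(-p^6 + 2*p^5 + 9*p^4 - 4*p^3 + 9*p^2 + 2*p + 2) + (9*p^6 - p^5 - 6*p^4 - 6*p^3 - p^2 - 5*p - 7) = 8*p^6 + p^5 + 3*p^4 - 10*p^3 + 8*p^2 - 3*p - 5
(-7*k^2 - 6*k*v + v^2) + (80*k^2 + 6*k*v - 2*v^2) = 73*k^2 - v^2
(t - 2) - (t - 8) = 6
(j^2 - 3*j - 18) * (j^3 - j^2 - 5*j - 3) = j^5 - 4*j^4 - 20*j^3 + 30*j^2 + 99*j + 54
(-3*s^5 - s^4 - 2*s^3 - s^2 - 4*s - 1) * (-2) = 6*s^5 + 2*s^4 + 4*s^3 + 2*s^2 + 8*s + 2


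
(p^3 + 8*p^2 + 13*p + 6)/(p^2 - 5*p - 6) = (p^2 + 7*p + 6)/(p - 6)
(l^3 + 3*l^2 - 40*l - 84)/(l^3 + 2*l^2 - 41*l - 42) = (l + 2)/(l + 1)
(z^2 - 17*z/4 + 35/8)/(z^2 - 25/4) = (4*z - 7)/(2*(2*z + 5))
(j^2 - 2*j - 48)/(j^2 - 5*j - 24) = (j + 6)/(j + 3)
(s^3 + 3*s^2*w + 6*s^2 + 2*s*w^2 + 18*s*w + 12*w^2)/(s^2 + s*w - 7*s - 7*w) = (s^2 + 2*s*w + 6*s + 12*w)/(s - 7)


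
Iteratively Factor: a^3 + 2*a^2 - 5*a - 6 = (a - 2)*(a^2 + 4*a + 3) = (a - 2)*(a + 1)*(a + 3)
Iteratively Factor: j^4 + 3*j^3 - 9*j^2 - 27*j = (j)*(j^3 + 3*j^2 - 9*j - 27) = j*(j - 3)*(j^2 + 6*j + 9) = j*(j - 3)*(j + 3)*(j + 3)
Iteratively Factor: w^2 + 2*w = (w)*(w + 2)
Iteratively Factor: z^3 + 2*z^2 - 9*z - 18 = (z + 2)*(z^2 - 9) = (z + 2)*(z + 3)*(z - 3)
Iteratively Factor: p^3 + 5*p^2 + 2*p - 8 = (p - 1)*(p^2 + 6*p + 8) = (p - 1)*(p + 2)*(p + 4)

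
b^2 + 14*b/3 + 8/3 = (b + 2/3)*(b + 4)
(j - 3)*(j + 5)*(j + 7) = j^3 + 9*j^2 - j - 105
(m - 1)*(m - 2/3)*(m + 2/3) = m^3 - m^2 - 4*m/9 + 4/9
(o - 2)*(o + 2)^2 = o^3 + 2*o^2 - 4*o - 8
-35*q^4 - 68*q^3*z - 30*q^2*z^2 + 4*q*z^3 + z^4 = (-5*q + z)*(q + z)^2*(7*q + z)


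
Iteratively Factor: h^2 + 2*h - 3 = (h + 3)*(h - 1)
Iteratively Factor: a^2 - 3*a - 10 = (a - 5)*(a + 2)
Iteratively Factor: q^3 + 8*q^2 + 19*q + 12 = (q + 4)*(q^2 + 4*q + 3) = (q + 1)*(q + 4)*(q + 3)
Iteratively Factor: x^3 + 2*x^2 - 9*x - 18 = (x + 2)*(x^2 - 9) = (x - 3)*(x + 2)*(x + 3)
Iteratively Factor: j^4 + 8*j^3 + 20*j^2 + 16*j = (j)*(j^3 + 8*j^2 + 20*j + 16) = j*(j + 2)*(j^2 + 6*j + 8) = j*(j + 2)^2*(j + 4)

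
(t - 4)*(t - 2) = t^2 - 6*t + 8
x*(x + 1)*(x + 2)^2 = x^4 + 5*x^3 + 8*x^2 + 4*x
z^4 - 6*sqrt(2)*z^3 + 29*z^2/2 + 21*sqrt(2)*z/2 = z*(z - 7*sqrt(2)/2)*(z - 3*sqrt(2))*(z + sqrt(2)/2)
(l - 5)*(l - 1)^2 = l^3 - 7*l^2 + 11*l - 5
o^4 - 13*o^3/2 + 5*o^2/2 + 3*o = o*(o - 6)*(o - 1)*(o + 1/2)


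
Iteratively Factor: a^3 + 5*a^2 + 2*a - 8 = (a + 4)*(a^2 + a - 2) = (a - 1)*(a + 4)*(a + 2)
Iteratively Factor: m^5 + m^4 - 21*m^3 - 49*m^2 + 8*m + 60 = (m + 3)*(m^4 - 2*m^3 - 15*m^2 - 4*m + 20) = (m + 2)*(m + 3)*(m^3 - 4*m^2 - 7*m + 10) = (m + 2)^2*(m + 3)*(m^2 - 6*m + 5) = (m - 5)*(m + 2)^2*(m + 3)*(m - 1)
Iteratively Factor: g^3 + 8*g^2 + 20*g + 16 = (g + 2)*(g^2 + 6*g + 8) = (g + 2)*(g + 4)*(g + 2)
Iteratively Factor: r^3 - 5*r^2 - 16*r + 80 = (r + 4)*(r^2 - 9*r + 20) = (r - 5)*(r + 4)*(r - 4)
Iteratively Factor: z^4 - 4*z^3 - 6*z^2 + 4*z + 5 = (z - 5)*(z^3 + z^2 - z - 1) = (z - 5)*(z - 1)*(z^2 + 2*z + 1) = (z - 5)*(z - 1)*(z + 1)*(z + 1)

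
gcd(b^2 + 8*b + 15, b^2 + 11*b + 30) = b + 5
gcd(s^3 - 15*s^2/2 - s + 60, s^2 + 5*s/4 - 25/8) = s + 5/2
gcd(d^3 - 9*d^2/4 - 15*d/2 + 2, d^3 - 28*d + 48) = d - 4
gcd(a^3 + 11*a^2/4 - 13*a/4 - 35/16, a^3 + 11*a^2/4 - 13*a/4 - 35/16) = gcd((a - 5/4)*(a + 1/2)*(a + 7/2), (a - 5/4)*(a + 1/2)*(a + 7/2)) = a^3 + 11*a^2/4 - 13*a/4 - 35/16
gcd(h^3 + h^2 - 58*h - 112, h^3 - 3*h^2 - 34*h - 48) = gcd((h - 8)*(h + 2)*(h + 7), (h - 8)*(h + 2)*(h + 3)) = h^2 - 6*h - 16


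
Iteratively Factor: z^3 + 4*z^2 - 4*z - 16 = (z - 2)*(z^2 + 6*z + 8) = (z - 2)*(z + 4)*(z + 2)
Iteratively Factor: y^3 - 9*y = (y)*(y^2 - 9) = y*(y + 3)*(y - 3)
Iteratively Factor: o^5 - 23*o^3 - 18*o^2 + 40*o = (o + 4)*(o^4 - 4*o^3 - 7*o^2 + 10*o) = (o - 5)*(o + 4)*(o^3 + o^2 - 2*o) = (o - 5)*(o - 1)*(o + 4)*(o^2 + 2*o) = (o - 5)*(o - 1)*(o + 2)*(o + 4)*(o)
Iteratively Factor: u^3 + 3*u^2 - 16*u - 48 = (u + 3)*(u^2 - 16) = (u + 3)*(u + 4)*(u - 4)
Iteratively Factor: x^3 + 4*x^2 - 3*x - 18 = (x - 2)*(x^2 + 6*x + 9) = (x - 2)*(x + 3)*(x + 3)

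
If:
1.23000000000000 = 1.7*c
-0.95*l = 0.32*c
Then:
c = 0.72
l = -0.24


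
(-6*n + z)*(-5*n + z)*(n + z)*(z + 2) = 30*n^3*z + 60*n^3 + 19*n^2*z^2 + 38*n^2*z - 10*n*z^3 - 20*n*z^2 + z^4 + 2*z^3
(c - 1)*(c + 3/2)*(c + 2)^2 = c^4 + 9*c^3/2 + 9*c^2/2 - 4*c - 6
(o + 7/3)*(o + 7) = o^2 + 28*o/3 + 49/3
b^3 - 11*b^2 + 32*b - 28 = (b - 7)*(b - 2)^2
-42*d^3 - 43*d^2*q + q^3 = (-7*d + q)*(d + q)*(6*d + q)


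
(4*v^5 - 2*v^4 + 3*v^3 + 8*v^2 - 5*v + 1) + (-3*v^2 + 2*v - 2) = 4*v^5 - 2*v^4 + 3*v^3 + 5*v^2 - 3*v - 1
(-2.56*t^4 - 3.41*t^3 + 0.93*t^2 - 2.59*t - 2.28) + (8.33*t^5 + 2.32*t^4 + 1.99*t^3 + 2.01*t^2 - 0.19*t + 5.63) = 8.33*t^5 - 0.24*t^4 - 1.42*t^3 + 2.94*t^2 - 2.78*t + 3.35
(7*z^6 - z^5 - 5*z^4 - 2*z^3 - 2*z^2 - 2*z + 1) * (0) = 0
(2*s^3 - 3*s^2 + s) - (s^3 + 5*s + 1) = s^3 - 3*s^2 - 4*s - 1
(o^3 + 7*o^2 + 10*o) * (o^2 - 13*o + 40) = o^5 - 6*o^4 - 41*o^3 + 150*o^2 + 400*o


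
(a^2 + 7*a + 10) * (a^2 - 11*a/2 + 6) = a^4 + 3*a^3/2 - 45*a^2/2 - 13*a + 60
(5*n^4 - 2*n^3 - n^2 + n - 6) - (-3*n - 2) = 5*n^4 - 2*n^3 - n^2 + 4*n - 4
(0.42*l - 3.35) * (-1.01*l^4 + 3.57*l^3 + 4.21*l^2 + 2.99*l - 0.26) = -0.4242*l^5 + 4.8829*l^4 - 10.1913*l^3 - 12.8477*l^2 - 10.1257*l + 0.871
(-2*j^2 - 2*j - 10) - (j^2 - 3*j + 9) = -3*j^2 + j - 19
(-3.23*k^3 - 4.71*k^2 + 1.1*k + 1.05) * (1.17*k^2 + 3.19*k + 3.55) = -3.7791*k^5 - 15.8144*k^4 - 25.2044*k^3 - 11.983*k^2 + 7.2545*k + 3.7275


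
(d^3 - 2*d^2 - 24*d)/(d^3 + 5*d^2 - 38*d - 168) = d/(d + 7)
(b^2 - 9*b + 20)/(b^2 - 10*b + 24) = (b - 5)/(b - 6)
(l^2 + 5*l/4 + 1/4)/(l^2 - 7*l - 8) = (l + 1/4)/(l - 8)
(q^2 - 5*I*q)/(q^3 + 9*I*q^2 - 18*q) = (q - 5*I)/(q^2 + 9*I*q - 18)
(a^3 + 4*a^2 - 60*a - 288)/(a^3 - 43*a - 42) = (a^2 - 2*a - 48)/(a^2 - 6*a - 7)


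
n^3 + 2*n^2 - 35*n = n*(n - 5)*(n + 7)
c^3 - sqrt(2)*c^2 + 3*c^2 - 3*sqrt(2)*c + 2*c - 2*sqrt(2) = (c + 1)*(c + 2)*(c - sqrt(2))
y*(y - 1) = y^2 - y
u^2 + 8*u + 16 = (u + 4)^2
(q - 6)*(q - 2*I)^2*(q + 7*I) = q^4 - 6*q^3 + 3*I*q^3 + 24*q^2 - 18*I*q^2 - 144*q - 28*I*q + 168*I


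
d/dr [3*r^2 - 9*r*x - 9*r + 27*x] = 6*r - 9*x - 9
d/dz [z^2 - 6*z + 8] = 2*z - 6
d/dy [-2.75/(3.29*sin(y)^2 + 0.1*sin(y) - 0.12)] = (18.095*sin(y) + 0.275)*cos(y)/(3.29*sin(y)^2 + 0.1*sin(y) - 0.12)^2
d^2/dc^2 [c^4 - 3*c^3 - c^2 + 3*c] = 12*c^2 - 18*c - 2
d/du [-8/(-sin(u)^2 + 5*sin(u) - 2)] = 8*(5 - 2*sin(u))*cos(u)/(sin(u)^2 - 5*sin(u) + 2)^2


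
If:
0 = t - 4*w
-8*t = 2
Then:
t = -1/4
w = -1/16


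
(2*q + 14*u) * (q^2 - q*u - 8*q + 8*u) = 2*q^3 + 12*q^2*u - 16*q^2 - 14*q*u^2 - 96*q*u + 112*u^2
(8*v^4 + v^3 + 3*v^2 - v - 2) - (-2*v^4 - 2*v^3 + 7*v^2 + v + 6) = 10*v^4 + 3*v^3 - 4*v^2 - 2*v - 8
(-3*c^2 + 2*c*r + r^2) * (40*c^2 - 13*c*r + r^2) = -120*c^4 + 119*c^3*r + 11*c^2*r^2 - 11*c*r^3 + r^4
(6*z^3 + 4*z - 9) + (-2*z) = 6*z^3 + 2*z - 9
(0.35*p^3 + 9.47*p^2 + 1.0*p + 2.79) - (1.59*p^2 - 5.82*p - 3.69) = 0.35*p^3 + 7.88*p^2 + 6.82*p + 6.48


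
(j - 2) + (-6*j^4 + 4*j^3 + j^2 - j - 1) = -6*j^4 + 4*j^3 + j^2 - 3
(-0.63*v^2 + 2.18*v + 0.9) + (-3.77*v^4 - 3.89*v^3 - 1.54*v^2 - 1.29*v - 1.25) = -3.77*v^4 - 3.89*v^3 - 2.17*v^2 + 0.89*v - 0.35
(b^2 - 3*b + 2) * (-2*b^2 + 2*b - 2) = -2*b^4 + 8*b^3 - 12*b^2 + 10*b - 4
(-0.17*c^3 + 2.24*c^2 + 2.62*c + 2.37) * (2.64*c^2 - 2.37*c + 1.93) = -0.4488*c^5 + 6.3165*c^4 + 1.2799*c^3 + 4.3706*c^2 - 0.5603*c + 4.5741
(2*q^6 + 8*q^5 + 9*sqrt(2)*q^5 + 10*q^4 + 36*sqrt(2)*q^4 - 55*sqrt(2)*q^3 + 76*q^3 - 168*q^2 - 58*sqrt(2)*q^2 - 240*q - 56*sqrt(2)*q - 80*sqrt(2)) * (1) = 2*q^6 + 8*q^5 + 9*sqrt(2)*q^5 + 10*q^4 + 36*sqrt(2)*q^4 - 55*sqrt(2)*q^3 + 76*q^3 - 168*q^2 - 58*sqrt(2)*q^2 - 240*q - 56*sqrt(2)*q - 80*sqrt(2)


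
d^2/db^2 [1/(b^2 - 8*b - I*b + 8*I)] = 2*(-b^2 + 8*b + I*b + (-2*b + 8 + I)^2 - 8*I)/(b^2 - 8*b - I*b + 8*I)^3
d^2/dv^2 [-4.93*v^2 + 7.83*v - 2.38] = -9.86000000000000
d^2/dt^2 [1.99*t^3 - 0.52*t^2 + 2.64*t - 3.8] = 11.94*t - 1.04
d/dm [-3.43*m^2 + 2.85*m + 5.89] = 2.85 - 6.86*m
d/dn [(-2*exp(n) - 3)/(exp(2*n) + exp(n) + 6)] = ((2*exp(n) + 1)*(2*exp(n) + 3) - 2*exp(2*n) - 2*exp(n) - 12)*exp(n)/(exp(2*n) + exp(n) + 6)^2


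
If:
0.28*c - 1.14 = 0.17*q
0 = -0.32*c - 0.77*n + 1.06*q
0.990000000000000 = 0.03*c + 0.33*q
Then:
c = 5.58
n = 1.11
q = 2.49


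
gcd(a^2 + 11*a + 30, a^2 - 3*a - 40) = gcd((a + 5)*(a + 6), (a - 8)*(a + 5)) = a + 5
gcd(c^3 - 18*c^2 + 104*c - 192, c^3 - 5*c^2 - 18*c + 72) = c - 6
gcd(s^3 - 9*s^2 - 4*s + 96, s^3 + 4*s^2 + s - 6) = s + 3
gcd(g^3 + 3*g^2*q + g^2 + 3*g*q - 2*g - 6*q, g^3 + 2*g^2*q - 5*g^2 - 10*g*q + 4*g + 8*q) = g - 1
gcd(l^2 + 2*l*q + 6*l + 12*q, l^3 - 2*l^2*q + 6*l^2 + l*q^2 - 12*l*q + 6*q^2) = l + 6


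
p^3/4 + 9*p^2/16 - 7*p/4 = p*(p/4 + 1)*(p - 7/4)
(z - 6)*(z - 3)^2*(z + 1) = z^4 - 11*z^3 + 33*z^2 - 9*z - 54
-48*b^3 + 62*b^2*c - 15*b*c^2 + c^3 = (-8*b + c)*(-6*b + c)*(-b + c)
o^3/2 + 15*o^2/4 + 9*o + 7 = (o/2 + 1)*(o + 2)*(o + 7/2)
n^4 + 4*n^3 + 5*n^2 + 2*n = n*(n + 1)^2*(n + 2)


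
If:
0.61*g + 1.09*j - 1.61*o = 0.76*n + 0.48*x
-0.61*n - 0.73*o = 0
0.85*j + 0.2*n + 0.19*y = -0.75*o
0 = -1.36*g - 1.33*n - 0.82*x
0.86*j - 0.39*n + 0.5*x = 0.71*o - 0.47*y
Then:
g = 0.364860349359582*y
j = -0.294292608241081*y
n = -0.140958470027578*y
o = 0.117787214680579*y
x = -0.376506475600429*y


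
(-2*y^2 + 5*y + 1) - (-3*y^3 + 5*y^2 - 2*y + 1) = 3*y^3 - 7*y^2 + 7*y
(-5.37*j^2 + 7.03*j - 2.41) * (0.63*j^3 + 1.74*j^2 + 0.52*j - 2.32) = -3.3831*j^5 - 4.9149*j^4 + 7.9215*j^3 + 11.9206*j^2 - 17.5628*j + 5.5912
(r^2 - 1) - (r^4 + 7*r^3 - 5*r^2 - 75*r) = -r^4 - 7*r^3 + 6*r^2 + 75*r - 1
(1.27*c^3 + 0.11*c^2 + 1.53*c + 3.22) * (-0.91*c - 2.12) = -1.1557*c^4 - 2.7925*c^3 - 1.6255*c^2 - 6.1738*c - 6.8264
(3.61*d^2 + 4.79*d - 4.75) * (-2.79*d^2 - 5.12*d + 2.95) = -10.0719*d^4 - 31.8473*d^3 - 0.622799999999998*d^2 + 38.4505*d - 14.0125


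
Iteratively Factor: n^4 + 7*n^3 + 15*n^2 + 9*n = (n + 3)*(n^3 + 4*n^2 + 3*n) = n*(n + 3)*(n^2 + 4*n + 3) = n*(n + 1)*(n + 3)*(n + 3)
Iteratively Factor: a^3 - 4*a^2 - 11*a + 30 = (a - 2)*(a^2 - 2*a - 15) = (a - 2)*(a + 3)*(a - 5)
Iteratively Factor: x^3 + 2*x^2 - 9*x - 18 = (x - 3)*(x^2 + 5*x + 6) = (x - 3)*(x + 2)*(x + 3)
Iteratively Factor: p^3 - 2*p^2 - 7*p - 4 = (p - 4)*(p^2 + 2*p + 1) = (p - 4)*(p + 1)*(p + 1)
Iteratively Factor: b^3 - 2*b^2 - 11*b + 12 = (b + 3)*(b^2 - 5*b + 4) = (b - 4)*(b + 3)*(b - 1)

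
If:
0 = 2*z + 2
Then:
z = -1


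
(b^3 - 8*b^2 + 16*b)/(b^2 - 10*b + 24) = b*(b - 4)/(b - 6)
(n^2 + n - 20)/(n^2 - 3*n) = (n^2 + n - 20)/(n*(n - 3))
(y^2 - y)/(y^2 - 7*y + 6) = y/(y - 6)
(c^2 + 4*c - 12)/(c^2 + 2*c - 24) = (c - 2)/(c - 4)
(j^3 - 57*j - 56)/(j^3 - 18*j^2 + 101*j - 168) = (j^2 + 8*j + 7)/(j^2 - 10*j + 21)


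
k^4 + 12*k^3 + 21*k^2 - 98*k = k*(k - 2)*(k + 7)^2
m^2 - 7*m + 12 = (m - 4)*(m - 3)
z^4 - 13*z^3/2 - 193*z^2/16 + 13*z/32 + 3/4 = (z - 8)*(z - 1/4)*(z + 1/4)*(z + 3/2)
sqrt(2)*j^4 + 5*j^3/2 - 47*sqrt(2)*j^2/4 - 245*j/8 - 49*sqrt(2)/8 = (j - 7/2)*(j + 7/2)*(j + sqrt(2))*(sqrt(2)*j + 1/2)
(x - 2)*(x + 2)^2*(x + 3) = x^4 + 5*x^3 + 2*x^2 - 20*x - 24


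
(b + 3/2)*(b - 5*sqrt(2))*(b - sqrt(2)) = b^3 - 6*sqrt(2)*b^2 + 3*b^2/2 - 9*sqrt(2)*b + 10*b + 15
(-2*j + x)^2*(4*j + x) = 16*j^3 - 12*j^2*x + x^3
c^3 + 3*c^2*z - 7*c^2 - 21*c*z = c*(c - 7)*(c + 3*z)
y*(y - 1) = y^2 - y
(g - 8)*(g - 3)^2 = g^3 - 14*g^2 + 57*g - 72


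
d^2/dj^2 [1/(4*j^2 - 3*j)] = 2*(-4*j*(4*j - 3) + (8*j - 3)^2)/(j^3*(4*j - 3)^3)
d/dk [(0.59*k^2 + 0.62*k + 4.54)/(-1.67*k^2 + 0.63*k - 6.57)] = (1.4071*k^2 + 7.411*k - 6.9336)/(2.7889*k^4 - 2.1042*k^3 + 22.3407*k^2 - 8.2782*k + 43.1649)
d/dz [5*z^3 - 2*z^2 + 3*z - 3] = 15*z^2 - 4*z + 3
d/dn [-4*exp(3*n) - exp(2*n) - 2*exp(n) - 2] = 2*(-6*exp(2*n) - exp(n) - 1)*exp(n)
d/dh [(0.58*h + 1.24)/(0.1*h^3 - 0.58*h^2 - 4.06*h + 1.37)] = (-0.116*h^3 - 0.0356000000000001*h^2 + 1.4384*h + 5.829)/(0.01*h^6 - 0.116*h^5 - 0.4756*h^4 + 4.9836*h^3 + 14.8944*h^2 - 11.1244*h + 1.8769)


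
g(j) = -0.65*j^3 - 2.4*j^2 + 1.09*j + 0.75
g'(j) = -1.95*j^2 - 4.8*j + 1.09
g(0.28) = 0.85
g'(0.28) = -0.41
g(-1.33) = -3.42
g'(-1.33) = 4.02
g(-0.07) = 0.66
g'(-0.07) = 1.42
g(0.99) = -1.15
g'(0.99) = -5.57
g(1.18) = -2.37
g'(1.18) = -7.29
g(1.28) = -3.15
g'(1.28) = -8.25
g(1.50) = -5.21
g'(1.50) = -10.50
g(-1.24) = -3.05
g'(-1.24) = 4.04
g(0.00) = 0.75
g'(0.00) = 1.09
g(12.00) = -1454.97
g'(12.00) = -337.31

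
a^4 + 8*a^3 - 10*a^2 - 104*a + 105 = (a - 3)*(a - 1)*(a + 5)*(a + 7)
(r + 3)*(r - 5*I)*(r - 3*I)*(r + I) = r^4 + 3*r^3 - 7*I*r^3 - 7*r^2 - 21*I*r^2 - 21*r - 15*I*r - 45*I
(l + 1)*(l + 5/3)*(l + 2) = l^3 + 14*l^2/3 + 7*l + 10/3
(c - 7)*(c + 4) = c^2 - 3*c - 28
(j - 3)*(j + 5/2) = j^2 - j/2 - 15/2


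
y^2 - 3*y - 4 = (y - 4)*(y + 1)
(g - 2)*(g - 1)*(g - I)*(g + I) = g^4 - 3*g^3 + 3*g^2 - 3*g + 2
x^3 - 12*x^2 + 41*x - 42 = (x - 7)*(x - 3)*(x - 2)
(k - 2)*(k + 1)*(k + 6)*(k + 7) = k^4 + 12*k^3 + 27*k^2 - 68*k - 84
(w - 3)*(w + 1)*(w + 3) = w^3 + w^2 - 9*w - 9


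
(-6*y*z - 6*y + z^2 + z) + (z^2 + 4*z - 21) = -6*y*z - 6*y + 2*z^2 + 5*z - 21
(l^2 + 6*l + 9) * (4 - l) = -l^3 - 2*l^2 + 15*l + 36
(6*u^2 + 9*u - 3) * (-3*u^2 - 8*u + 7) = -18*u^4 - 75*u^3 - 21*u^2 + 87*u - 21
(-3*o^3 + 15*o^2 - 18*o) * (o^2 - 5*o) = -3*o^5 + 30*o^4 - 93*o^3 + 90*o^2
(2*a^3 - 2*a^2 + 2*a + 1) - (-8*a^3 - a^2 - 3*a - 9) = 10*a^3 - a^2 + 5*a + 10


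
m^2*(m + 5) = m^3 + 5*m^2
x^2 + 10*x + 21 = (x + 3)*(x + 7)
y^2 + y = y*(y + 1)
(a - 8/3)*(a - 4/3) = a^2 - 4*a + 32/9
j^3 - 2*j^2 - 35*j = j*(j - 7)*(j + 5)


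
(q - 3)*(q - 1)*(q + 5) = q^3 + q^2 - 17*q + 15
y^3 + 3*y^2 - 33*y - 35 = (y - 5)*(y + 1)*(y + 7)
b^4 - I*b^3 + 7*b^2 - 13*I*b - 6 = (b - 2*I)*(b - I)^2*(b + 3*I)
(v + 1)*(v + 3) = v^2 + 4*v + 3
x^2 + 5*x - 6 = (x - 1)*(x + 6)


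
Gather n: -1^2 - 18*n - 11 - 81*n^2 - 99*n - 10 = -81*n^2 - 117*n - 22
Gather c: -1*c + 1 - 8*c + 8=9 - 9*c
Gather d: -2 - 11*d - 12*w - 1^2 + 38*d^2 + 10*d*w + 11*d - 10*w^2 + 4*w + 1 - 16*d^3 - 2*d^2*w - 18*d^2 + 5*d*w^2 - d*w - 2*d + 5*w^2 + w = -16*d^3 + d^2*(20 - 2*w) + d*(5*w^2 + 9*w - 2) - 5*w^2 - 7*w - 2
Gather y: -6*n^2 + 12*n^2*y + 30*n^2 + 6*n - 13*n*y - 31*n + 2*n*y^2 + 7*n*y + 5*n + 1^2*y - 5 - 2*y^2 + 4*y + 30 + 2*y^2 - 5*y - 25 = 24*n^2 + 2*n*y^2 - 20*n + y*(12*n^2 - 6*n)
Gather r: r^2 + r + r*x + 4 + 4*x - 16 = r^2 + r*(x + 1) + 4*x - 12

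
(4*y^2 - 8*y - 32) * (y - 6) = 4*y^3 - 32*y^2 + 16*y + 192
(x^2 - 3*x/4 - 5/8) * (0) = 0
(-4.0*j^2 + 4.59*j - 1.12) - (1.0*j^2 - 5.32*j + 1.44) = -5.0*j^2 + 9.91*j - 2.56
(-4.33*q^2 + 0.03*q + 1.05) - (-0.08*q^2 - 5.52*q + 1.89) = -4.25*q^2 + 5.55*q - 0.84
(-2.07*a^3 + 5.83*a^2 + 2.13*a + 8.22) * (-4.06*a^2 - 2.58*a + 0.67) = 8.4042*a^5 - 18.3292*a^4 - 25.0761*a^3 - 34.9625*a^2 - 19.7805*a + 5.5074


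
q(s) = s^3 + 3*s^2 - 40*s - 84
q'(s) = 3*s^2 + 6*s - 40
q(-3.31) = 45.00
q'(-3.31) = -26.99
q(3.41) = -145.86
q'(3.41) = 15.34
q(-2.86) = 31.55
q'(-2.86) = -32.62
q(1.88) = -141.95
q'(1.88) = -18.12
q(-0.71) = -54.45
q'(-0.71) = -42.75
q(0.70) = -110.19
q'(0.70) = -34.33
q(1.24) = -127.08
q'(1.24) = -27.95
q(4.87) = -92.15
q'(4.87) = 60.37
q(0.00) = -84.00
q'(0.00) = -40.00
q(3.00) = -150.00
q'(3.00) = 5.00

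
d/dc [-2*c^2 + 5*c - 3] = 5 - 4*c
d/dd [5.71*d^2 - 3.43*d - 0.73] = 11.42*d - 3.43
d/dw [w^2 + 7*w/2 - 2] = 2*w + 7/2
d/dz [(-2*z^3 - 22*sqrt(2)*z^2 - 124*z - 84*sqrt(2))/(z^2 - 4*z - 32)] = 2*(-z^4 + 8*z^3 + 44*sqrt(2)*z^2 + 158*z^2 + 788*sqrt(2)*z - 168*sqrt(2) + 1984)/(z^4 - 8*z^3 - 48*z^2 + 256*z + 1024)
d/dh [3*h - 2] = 3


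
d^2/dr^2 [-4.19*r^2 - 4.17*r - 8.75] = -8.38000000000000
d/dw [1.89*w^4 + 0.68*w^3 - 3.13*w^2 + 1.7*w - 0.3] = 7.56*w^3 + 2.04*w^2 - 6.26*w + 1.7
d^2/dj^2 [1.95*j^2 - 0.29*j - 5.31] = 3.90000000000000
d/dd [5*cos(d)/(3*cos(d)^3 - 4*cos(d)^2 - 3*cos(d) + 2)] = 10*(3*cos(d)^3 - 2*cos(d)^2 - 1)*sin(d)/(3*sin(d)^2*cos(d) - 4*sin(d)^2 + 2)^2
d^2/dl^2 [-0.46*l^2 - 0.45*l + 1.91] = -0.920000000000000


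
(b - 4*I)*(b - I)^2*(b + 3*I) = b^4 - 3*I*b^3 + 9*b^2 - 23*I*b - 12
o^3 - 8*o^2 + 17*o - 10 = (o - 5)*(o - 2)*(o - 1)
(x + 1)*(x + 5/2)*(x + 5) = x^3 + 17*x^2/2 + 20*x + 25/2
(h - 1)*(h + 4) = h^2 + 3*h - 4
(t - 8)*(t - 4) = t^2 - 12*t + 32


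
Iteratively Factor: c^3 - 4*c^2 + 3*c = (c - 1)*(c^2 - 3*c) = c*(c - 1)*(c - 3)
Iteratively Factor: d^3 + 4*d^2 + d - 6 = (d + 2)*(d^2 + 2*d - 3) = (d + 2)*(d + 3)*(d - 1)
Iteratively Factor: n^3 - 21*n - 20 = (n - 5)*(n^2 + 5*n + 4) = (n - 5)*(n + 4)*(n + 1)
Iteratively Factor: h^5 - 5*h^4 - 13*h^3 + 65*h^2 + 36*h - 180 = (h + 3)*(h^4 - 8*h^3 + 11*h^2 + 32*h - 60) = (h - 5)*(h + 3)*(h^3 - 3*h^2 - 4*h + 12) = (h - 5)*(h - 3)*(h + 3)*(h^2 - 4) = (h - 5)*(h - 3)*(h - 2)*(h + 3)*(h + 2)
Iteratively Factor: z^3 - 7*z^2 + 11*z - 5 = (z - 5)*(z^2 - 2*z + 1) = (z - 5)*(z - 1)*(z - 1)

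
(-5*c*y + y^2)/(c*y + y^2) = (-5*c + y)/(c + y)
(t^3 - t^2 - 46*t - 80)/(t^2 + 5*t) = t - 6 - 16/t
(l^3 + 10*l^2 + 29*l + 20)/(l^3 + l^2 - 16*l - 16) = (l + 5)/(l - 4)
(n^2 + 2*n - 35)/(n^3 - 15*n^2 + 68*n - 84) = (n^2 + 2*n - 35)/(n^3 - 15*n^2 + 68*n - 84)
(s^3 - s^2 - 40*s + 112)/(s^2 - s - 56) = (s^2 - 8*s + 16)/(s - 8)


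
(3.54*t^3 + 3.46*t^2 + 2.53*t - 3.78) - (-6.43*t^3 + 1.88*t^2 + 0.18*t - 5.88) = 9.97*t^3 + 1.58*t^2 + 2.35*t + 2.1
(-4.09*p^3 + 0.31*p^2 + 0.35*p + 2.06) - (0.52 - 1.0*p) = -4.09*p^3 + 0.31*p^2 + 1.35*p + 1.54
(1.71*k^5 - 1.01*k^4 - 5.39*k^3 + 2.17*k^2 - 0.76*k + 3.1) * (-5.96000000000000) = -10.1916*k^5 + 6.0196*k^4 + 32.1244*k^3 - 12.9332*k^2 + 4.5296*k - 18.476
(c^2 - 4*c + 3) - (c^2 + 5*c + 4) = -9*c - 1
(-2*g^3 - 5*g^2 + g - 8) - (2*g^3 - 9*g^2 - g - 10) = -4*g^3 + 4*g^2 + 2*g + 2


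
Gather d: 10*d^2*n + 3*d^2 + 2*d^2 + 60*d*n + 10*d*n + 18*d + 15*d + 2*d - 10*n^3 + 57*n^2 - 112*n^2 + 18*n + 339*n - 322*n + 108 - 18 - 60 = d^2*(10*n + 5) + d*(70*n + 35) - 10*n^3 - 55*n^2 + 35*n + 30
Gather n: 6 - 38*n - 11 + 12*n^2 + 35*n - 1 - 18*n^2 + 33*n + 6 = -6*n^2 + 30*n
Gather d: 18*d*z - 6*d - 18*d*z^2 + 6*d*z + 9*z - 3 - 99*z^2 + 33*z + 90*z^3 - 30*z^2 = d*(-18*z^2 + 24*z - 6) + 90*z^3 - 129*z^2 + 42*z - 3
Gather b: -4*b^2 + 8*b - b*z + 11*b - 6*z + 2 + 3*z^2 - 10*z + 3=-4*b^2 + b*(19 - z) + 3*z^2 - 16*z + 5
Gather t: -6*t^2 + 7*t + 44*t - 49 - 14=-6*t^2 + 51*t - 63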